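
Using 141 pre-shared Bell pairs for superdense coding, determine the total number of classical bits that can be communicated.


Superdense coding allows 2 classical bits per shared entangled pair.
141 pair(s) -> 2 * 141 = 282 classical bits

282


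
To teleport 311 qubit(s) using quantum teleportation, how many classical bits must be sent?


Quantum teleportation requires 2 classical bits per qubit teleported.
311 qubit(s) -> 2 * 311 = 622 classical bits

622


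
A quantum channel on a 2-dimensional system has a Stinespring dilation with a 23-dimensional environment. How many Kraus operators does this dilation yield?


Tracing out the environment in an orthonormal basis {|i>_E} gives Kraus operators K_i = <i|_E U |0>_E.
Number of Kraus operators = dim(H_env) = d_env
= 23

23


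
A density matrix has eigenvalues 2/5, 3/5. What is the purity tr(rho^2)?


tr(rho^2) = sum of eigenvalues squared
= (2/5)^2 + (3/5)^2
= (4 + 9) / 25
= 13/25
= 0.5200

0.5200


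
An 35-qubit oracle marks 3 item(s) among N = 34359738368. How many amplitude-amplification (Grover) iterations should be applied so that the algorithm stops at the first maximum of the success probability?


After j Grover iterations the success probability is P(j) = sin^2((2j+1)*theta), where sin(theta) = sqrt(k/N).
N = 2^35 = 34359738368, k = 3
sin(theta) = sqrt(k/N) = 9.344061824e-06
theta = arcsin(sqrt(k/N)) = 9.344061824e-06 rad
P(j) reaches its first maximum when (2j+1)*theta is as close as possible to pi/2, i.e. j = round(pi/(4*theta) - 1/2).
pi/(4*theta) - 1/2 = 84052.6857
(For comparison, the common estimate pi/4 * sqrt(N/k) = 84053.1857; the exact maximiser is used here.)
Optimal iterations = 84053

84053


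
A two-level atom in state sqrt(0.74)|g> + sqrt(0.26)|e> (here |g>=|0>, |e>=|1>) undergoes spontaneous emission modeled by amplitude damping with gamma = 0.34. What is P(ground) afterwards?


For amplitude damping with parameter gamma on state sqrt(a)|0> + sqrt(b)|1>:
alpha^2 = 0.74, beta^2 = 0.26
P(|0>) = alpha^2 + gamma * beta^2
= 0.74 + 0.34 * 0.26
= 0.74 + 0.0884
= 0.8284

0.8284


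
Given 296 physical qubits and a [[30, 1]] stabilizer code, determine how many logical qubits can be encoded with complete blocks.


Each code block uses 30 physical qubits for 1 logical qubit(s).
Number of complete blocks = floor(296 / 30) = 9
Logical qubits = 9 * 1
= 9

9


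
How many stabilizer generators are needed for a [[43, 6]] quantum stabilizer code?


For an [[n,k]] stabilizer code:
Number of stabilizer generators = n - k
= 43 - 6
= 37

37


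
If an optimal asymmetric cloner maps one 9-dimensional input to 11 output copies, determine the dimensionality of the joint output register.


Output space = H^(tensor 11) where dim(H) = 9
dim = 9^11
= 81 (after 2 factors)
= 729 (after 3 factors)
= 6561 (after 4 factors)
= 59049 (after 5 factors)
= 531441 (after 6 factors)
= 4782969 (after 7 factors)
= 43046721 (after 8 factors)
= 387420489 (after 9 factors)
= 3486784401 (after 10 factors)
= 31381059609 (after 11 factors)
= 31381059609

31381059609


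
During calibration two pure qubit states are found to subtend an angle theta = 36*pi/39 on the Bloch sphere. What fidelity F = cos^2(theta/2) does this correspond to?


For states separated by angle theta on Bloch sphere:
F = cos^2(theta/2)
theta = 36*pi/39 = 2.8999
theta/2 = 1.4500
cos(theta/2) = 0.1205
F = 0.0145

0.0145


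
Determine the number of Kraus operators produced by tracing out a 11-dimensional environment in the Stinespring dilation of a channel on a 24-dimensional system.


Tracing out the environment in an orthonormal basis {|i>_E} gives Kraus operators K_i = <i|_E U |0>_E.
Number of Kraus operators = dim(H_env) = d_env
= 11

11


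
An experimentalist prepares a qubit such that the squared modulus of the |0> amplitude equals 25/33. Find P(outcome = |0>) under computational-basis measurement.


|alpha|^2 = 25/33 = 0.7576
|beta|^2 = 1 - 25/33 = 8/33 = 0.2424
P(|0>) = |alpha|^2 = 0.7576

0.7576


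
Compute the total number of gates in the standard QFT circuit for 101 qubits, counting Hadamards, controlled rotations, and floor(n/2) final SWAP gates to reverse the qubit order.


Hadamard gates: 101
Controlled rotations: n*(n-1)/2 = 101*100/2 = 5050
SWAP gates: floor(n/2) = floor(101/2) = 50
Total = 101 + 5050 + 50
= 5201

5201


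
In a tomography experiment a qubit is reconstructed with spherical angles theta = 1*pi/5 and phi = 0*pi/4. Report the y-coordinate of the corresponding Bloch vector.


theta = 0.6283, phi = 0.0000
r_y = sin(theta)*sin(phi) = 0.5878 * 0.0000
r_y = 0.0000

0.0000


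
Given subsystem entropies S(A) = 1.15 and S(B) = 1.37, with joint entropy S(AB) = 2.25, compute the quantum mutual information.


I(A:B) = S(A) + S(B) - S(AB)
= 1.15 + 1.37 - 2.25
= 0.2700

0.2700


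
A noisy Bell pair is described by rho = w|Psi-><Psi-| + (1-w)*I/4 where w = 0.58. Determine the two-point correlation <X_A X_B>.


|Psi-> = (|01> - |10>)/sqrt(2)
For the pure Bell state, <X_A X_B> = -1 (Bell-state Pauli correlator).
The maximally-mixed part I/4 has tr(I/4 * P tensor P) = 0 for any traceless Pauli P.
So <X_A X_B>_rho = w * (-1) + (1 - w) * 0
= 0.58 * (-1)
= -0.5800

-0.5800


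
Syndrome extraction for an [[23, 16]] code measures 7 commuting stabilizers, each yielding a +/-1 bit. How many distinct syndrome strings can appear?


Each stabilizer generator gives a binary (+1 or -1) measurement outcome.
With 7 independent generators:
Total syndromes = 2^7
= 128

128


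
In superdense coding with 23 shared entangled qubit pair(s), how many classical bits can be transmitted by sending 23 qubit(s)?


Superdense coding allows 2 classical bits per shared entangled pair.
23 pair(s) -> 2 * 23 = 46 classical bits

46


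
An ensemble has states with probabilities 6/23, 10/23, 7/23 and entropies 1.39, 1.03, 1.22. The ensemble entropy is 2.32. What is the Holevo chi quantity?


chi = S(rho) - sum_i p_i * S(rho_i)
Weighted entropy = 6/23 * 1.39 + 10/23 * 1.03 + 7/23 * 1.22
= 1.1817
chi = 2.32 - 1.1817
= 1.1383

1.1383


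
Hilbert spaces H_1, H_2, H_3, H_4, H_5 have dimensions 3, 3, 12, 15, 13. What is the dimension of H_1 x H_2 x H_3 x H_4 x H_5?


dim(H_1 x H_2 x H_3 x H_4 x H_5) = 3 * 3 * 12 * 15 * 13
= 9 * 12 * 15 * 13
= 108 * 15 * 13
= 1620 * 13
= 21060

21060


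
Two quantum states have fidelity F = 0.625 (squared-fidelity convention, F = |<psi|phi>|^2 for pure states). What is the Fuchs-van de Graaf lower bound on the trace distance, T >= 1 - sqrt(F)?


Fuchs-van de Graaf (squared-fidelity convention): 1 - sqrt(F) <= T <= sqrt(1 - F).
Lower bound: T >= 1 - sqrt(F)
sqrt(F) = sqrt(0.625) = 0.7906
T >= 1 - 0.7906
T >= 0.2094

0.2094


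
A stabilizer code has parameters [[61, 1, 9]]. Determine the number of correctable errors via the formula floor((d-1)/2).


Code parameters: [[61, 1, 9]], distance d = 9.
Number of correctable errors = floor((d-1)/2)
= floor((9 - 1)/2)
= floor(8/2)
= 4

4


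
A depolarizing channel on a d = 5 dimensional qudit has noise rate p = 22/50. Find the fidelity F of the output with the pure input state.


F = (1-p) + p/d
= (1 - 0.4400) + 0.4400/5
= 0.5600 + 0.0880
= 0.6480

0.6480


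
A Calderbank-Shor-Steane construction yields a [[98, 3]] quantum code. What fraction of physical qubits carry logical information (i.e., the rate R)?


Code rate R = k/n
= 3/98
= 0.0306

0.0306


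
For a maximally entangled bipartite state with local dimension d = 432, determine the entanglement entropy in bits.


For a maximally entangled state in d x d:
S = log2(d) = log2(432)
= 8.7549

8.7549


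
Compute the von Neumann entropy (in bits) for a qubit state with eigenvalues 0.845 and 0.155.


S = -p*log2(p) - (1-p)*log2(1-p)
p = 0.8450, 1-p = 0.1550
= -0.8450 * log2(0.8450) - 0.1550 * log2(0.1550)
= -(-0.2053) - (-0.4169)
= 0.6222

0.6222


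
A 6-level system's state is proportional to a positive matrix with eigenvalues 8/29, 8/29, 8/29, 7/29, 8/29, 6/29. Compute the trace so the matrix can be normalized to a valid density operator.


tr(M) = sum of eigenvalues
= 8/29 + 8/29 + 8/29 + 7/29 + 8/29 + 6/29
= 45/29
= 1.5517

1.5517


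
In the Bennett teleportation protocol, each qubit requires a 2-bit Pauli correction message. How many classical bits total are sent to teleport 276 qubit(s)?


Quantum teleportation requires 2 classical bits per qubit teleported.
276 qubit(s) -> 2 * 276 = 552 classical bits

552


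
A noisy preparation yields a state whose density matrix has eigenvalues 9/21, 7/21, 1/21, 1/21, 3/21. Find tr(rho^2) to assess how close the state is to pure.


tr(rho^2) = sum of eigenvalues squared
= (9/21)^2 + (7/21)^2 + (1/21)^2 + (1/21)^2 + (3/21)^2
= (81 + 49 + 1 + 1 + 9) / 441
= 141/441
= 0.3197

0.3197


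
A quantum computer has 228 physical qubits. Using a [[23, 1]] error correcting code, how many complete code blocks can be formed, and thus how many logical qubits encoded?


Each code block uses 23 physical qubits for 1 logical qubit(s).
Number of complete blocks = floor(228 / 23) = 9
Logical qubits = 9 * 1
= 9

9


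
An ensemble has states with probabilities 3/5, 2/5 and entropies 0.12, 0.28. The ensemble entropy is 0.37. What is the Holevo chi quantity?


chi = S(rho) - sum_i p_i * S(rho_i)
Weighted entropy = 3/5 * 0.12 + 2/5 * 0.28
= 0.1840
chi = 0.37 - 0.1840
= 0.1860

0.1860


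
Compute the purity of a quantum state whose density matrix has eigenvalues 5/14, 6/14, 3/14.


tr(rho^2) = sum of eigenvalues squared
= (5/14)^2 + (6/14)^2 + (3/14)^2
= (25 + 36 + 9) / 196
= 70/196
= 0.3571

0.3571


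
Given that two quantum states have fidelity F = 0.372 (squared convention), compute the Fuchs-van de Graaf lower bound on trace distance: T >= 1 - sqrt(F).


Fuchs-van de Graaf (squared-fidelity convention): 1 - sqrt(F) <= T <= sqrt(1 - F).
Lower bound: T >= 1 - sqrt(F)
sqrt(F) = sqrt(0.372) = 0.6099
T >= 1 - 0.6099
T >= 0.3901

0.3901


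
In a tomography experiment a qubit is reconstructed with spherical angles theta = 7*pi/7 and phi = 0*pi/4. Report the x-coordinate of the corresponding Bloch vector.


theta = 3.1416, phi = 0.0000
r_x = sin(theta)*cos(phi) = 0.0000 * 1.0000
r_x = 0.0000

0.0000


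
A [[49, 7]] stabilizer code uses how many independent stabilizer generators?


For an [[n,k]] stabilizer code:
Number of stabilizer generators = n - k
= 49 - 7
= 42

42


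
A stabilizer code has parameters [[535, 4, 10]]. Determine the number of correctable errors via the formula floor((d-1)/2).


Code parameters: [[535, 4, 10]], distance d = 10.
Number of correctable errors = floor((d-1)/2)
= floor((10 - 1)/2)
= floor(9/2)
= 4

4


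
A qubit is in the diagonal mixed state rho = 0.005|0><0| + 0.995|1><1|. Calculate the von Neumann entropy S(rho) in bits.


S = -p*log2(p) - (1-p)*log2(1-p)
p = 0.0050, 1-p = 0.9950
= -0.0050 * log2(0.0050) - 0.9950 * log2(0.9950)
= -(-0.0382) - (-0.0072)
= 0.0454

0.0454


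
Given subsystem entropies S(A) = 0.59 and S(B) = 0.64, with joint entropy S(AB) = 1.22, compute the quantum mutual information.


I(A:B) = S(A) + S(B) - S(AB)
= 0.59 + 0.64 - 1.22
= 0.0100

0.0100


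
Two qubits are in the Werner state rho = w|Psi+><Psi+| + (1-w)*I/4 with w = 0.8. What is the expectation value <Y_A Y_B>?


|Psi+> = (|01> + |10>)/sqrt(2)
For the pure Bell state, <Y_A Y_B> = +1 (Bell-state Pauli correlator).
The maximally-mixed part I/4 has tr(I/4 * P tensor P) = 0 for any traceless Pauli P.
So <Y_A Y_B>_rho = w * (+1) + (1 - w) * 0
= 0.8 * (+1)
= 0.8000

0.8000


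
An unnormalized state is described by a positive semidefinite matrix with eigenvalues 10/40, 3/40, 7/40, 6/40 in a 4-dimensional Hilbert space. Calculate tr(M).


tr(M) = sum of eigenvalues
= 10/40 + 3/40 + 7/40 + 6/40
= 26/40
= 0.6500

0.6500


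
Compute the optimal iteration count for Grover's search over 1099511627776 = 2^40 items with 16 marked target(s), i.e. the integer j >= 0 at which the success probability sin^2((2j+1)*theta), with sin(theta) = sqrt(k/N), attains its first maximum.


After j Grover iterations the success probability is P(j) = sin^2((2j+1)*theta), where sin(theta) = sqrt(k/N).
N = 2^40 = 1099511627776, k = 16
sin(theta) = sqrt(k/N) = 3.814697266e-06
theta = arcsin(sqrt(k/N)) = 3.814697266e-06 rad
P(j) reaches its first maximum when (2j+1)*theta is as close as possible to pi/2, i.e. j = round(pi/(4*theta) - 1/2).
pi/(4*theta) - 1/2 = 205886.9161
(For comparison, the common estimate pi/4 * sqrt(N/k) = 205887.4161; the exact maximiser is used here.)
Optimal iterations = 205887

205887


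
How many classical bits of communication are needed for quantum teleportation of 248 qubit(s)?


Quantum teleportation requires 2 classical bits per qubit teleported.
248 qubit(s) -> 2 * 248 = 496 classical bits

496


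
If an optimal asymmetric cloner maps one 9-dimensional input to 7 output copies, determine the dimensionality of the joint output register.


Output space = H^(tensor 7) where dim(H) = 9
dim = 9^7
= 81 (after 2 factors)
= 729 (after 3 factors)
= 6561 (after 4 factors)
= 59049 (after 5 factors)
= 531441 (after 6 factors)
= 4782969 (after 7 factors)
= 4782969

4782969


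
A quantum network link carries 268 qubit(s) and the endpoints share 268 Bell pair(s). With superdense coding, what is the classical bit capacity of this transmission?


Superdense coding allows 2 classical bits per shared entangled pair.
268 pair(s) -> 2 * 268 = 536 classical bits

536


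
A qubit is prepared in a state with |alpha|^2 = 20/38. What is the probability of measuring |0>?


|alpha|^2 = 20/38 = 0.5263
|beta|^2 = 1 - 20/38 = 18/38 = 0.4737
P(|0>) = |alpha|^2 = 0.5263

0.5263


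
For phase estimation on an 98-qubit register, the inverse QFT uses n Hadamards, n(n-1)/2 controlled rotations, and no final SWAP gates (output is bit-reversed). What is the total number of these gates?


Hadamard gates: 98
Controlled rotations: n*(n-1)/2 = 98*97/2 = 4753
SWAP gates: 0 (omitted)
Total = 98 + 4753
= 4851

4851


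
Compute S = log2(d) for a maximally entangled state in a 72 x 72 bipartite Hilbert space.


For a maximally entangled state in d x d:
S = log2(d) = log2(72)
= 6.1699

6.1699


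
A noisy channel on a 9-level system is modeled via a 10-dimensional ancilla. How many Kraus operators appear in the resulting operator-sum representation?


Tracing out the environment in an orthonormal basis {|i>_E} gives Kraus operators K_i = <i|_E U |0>_E.
Number of Kraus operators = dim(H_env) = d_env
= 10

10


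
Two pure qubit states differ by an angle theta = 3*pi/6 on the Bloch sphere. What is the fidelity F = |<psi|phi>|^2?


For states separated by angle theta on Bloch sphere:
F = cos^2(theta/2)
theta = 3*pi/6 = 1.5708
theta/2 = 0.7854
cos(theta/2) = 0.7071
F = 0.5000

0.5000


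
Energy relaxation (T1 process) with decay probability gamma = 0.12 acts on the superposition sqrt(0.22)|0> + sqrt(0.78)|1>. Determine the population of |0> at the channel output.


For amplitude damping with parameter gamma on state sqrt(a)|0> + sqrt(b)|1>:
alpha^2 = 0.22, beta^2 = 0.78
P(|0>) = alpha^2 + gamma * beta^2
= 0.22 + 0.12 * 0.78
= 0.22 + 0.0936
= 0.3136

0.3136


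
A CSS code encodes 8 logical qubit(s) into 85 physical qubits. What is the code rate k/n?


Code rate R = k/n
= 8/85
= 0.0941

0.0941


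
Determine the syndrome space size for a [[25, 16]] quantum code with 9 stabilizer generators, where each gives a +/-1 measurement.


Each stabilizer generator gives a binary (+1 or -1) measurement outcome.
With 9 independent generators:
Total syndromes = 2^9
= 512

512


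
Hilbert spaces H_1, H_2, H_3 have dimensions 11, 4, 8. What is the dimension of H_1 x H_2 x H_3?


dim(H_1 x H_2 x H_3) = 11 * 4 * 8
= 44 * 8
= 352

352


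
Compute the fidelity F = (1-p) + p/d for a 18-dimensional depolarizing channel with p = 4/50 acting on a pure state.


F = (1-p) + p/d
= (1 - 0.0800) + 0.0800/18
= 0.9200 + 0.0044
= 0.9244

0.9244


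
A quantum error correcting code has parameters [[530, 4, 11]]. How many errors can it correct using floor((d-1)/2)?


Code parameters: [[530, 4, 11]], distance d = 11.
Number of correctable errors = floor((d-1)/2)
= floor((11 - 1)/2)
= floor(10/2)
= 5

5


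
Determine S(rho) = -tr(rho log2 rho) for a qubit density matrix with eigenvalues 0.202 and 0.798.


S = -p*log2(p) - (1-p)*log2(1-p)
p = 0.2020, 1-p = 0.7980
= -0.2020 * log2(0.2020) - 0.7980 * log2(0.7980)
= -(-0.4661) - (-0.2598)
= 0.7259

0.7259


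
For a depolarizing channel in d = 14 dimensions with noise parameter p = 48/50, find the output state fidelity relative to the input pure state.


F = (1-p) + p/d
= (1 - 0.9600) + 0.9600/14
= 0.0400 + 0.0686
= 0.1086

0.1086


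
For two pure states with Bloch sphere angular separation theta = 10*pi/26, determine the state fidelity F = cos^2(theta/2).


For states separated by angle theta on Bloch sphere:
F = cos^2(theta/2)
theta = 10*pi/26 = 1.2083
theta/2 = 0.6042
cos(theta/2) = 0.8230
F = 0.6773

0.6773


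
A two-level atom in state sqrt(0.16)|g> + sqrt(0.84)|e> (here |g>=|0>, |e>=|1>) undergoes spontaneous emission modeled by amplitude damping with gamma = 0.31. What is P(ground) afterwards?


For amplitude damping with parameter gamma on state sqrt(a)|0> + sqrt(b)|1>:
alpha^2 = 0.16, beta^2 = 0.84
P(|0>) = alpha^2 + gamma * beta^2
= 0.16 + 0.31 * 0.84
= 0.16 + 0.2604
= 0.4204

0.4204


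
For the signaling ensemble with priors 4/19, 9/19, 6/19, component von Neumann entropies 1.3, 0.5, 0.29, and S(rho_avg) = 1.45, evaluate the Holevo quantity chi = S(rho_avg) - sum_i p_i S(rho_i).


chi = S(rho) - sum_i p_i * S(rho_i)
Weighted entropy = 4/19 * 1.3 + 9/19 * 0.5 + 6/19 * 0.29
= 0.6021
chi = 1.45 - 0.6021
= 0.8479

0.8479


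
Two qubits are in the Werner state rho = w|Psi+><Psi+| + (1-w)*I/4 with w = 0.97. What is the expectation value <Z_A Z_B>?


|Psi+> = (|01> + |10>)/sqrt(2)
For the pure Bell state, <Z_A Z_B> = -1 (Bell-state Pauli correlator).
The maximally-mixed part I/4 has tr(I/4 * P tensor P) = 0 for any traceless Pauli P.
So <Z_A Z_B>_rho = w * (-1) + (1 - w) * 0
= 0.97 * (-1)
= -0.9700

-0.9700


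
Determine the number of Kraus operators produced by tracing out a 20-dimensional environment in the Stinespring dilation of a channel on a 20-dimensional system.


Tracing out the environment in an orthonormal basis {|i>_E} gives Kraus operators K_i = <i|_E U |0>_E.
Number of Kraus operators = dim(H_env) = d_env
= 20

20


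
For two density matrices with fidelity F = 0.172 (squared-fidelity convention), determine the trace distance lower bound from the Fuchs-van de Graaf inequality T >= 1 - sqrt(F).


Fuchs-van de Graaf (squared-fidelity convention): 1 - sqrt(F) <= T <= sqrt(1 - F).
Lower bound: T >= 1 - sqrt(F)
sqrt(F) = sqrt(0.172) = 0.4147
T >= 1 - 0.4147
T >= 0.5853

0.5853


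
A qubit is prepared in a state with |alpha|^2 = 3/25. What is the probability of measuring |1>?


|alpha|^2 = 3/25 = 0.1200
|beta|^2 = 1 - 3/25 = 22/25 = 0.8800
P(|1>) = |beta|^2 = 0.8800

0.8800


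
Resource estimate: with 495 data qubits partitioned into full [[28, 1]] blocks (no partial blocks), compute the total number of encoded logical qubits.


Each code block uses 28 physical qubits for 1 logical qubit(s).
Number of complete blocks = floor(495 / 28) = 17
Logical qubits = 17 * 1
= 17

17


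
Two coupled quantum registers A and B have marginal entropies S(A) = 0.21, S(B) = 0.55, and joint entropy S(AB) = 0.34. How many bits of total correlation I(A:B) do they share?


I(A:B) = S(A) + S(B) - S(AB)
= 0.21 + 0.55 - 0.34
= 0.4200

0.4200


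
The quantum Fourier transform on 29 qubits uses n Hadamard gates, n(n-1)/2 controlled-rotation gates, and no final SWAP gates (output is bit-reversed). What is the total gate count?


Hadamard gates: 29
Controlled rotations: n*(n-1)/2 = 29*28/2 = 406
SWAP gates: 0 (omitted)
Total = 29 + 406
= 435

435


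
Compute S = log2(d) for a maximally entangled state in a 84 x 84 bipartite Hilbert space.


For a maximally entangled state in d x d:
S = log2(d) = log2(84)
= 6.3923

6.3923


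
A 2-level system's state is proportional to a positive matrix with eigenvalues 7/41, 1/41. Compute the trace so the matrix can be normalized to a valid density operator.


tr(M) = sum of eigenvalues
= 7/41 + 1/41
= 8/41
= 0.1951

0.1951


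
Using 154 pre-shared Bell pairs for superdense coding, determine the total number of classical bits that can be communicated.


Superdense coding allows 2 classical bits per shared entangled pair.
154 pair(s) -> 2 * 154 = 308 classical bits

308


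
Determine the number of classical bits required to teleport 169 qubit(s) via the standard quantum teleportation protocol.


Quantum teleportation requires 2 classical bits per qubit teleported.
169 qubit(s) -> 2 * 169 = 338 classical bits

338


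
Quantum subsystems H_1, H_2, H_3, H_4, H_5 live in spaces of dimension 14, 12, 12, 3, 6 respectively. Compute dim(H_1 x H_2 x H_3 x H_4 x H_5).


dim(H_1 x H_2 x H_3 x H_4 x H_5) = 14 * 12 * 12 * 3 * 6
= 168 * 12 * 3 * 6
= 2016 * 3 * 6
= 6048 * 6
= 36288

36288


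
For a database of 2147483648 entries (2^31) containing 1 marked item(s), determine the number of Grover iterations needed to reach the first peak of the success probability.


After j Grover iterations the success probability is P(j) = sin^2((2j+1)*theta), where sin(theta) = sqrt(k/N).
N = 2^31 = 2147483648, k = 1
sin(theta) = sqrt(k/N) = 2.157918644e-05
theta = arcsin(sqrt(k/N)) = 2.157918644e-05 rad
P(j) reaches its first maximum when (2j+1)*theta is as close as possible to pi/2, i.e. j = round(pi/(4*theta) - 1/2).
pi/(4*theta) - 1/2 = 36395.5970
(For comparison, the common estimate pi/4 * sqrt(N/k) = 36396.0970; the exact maximiser is used here.)
Optimal iterations = 36396

36396


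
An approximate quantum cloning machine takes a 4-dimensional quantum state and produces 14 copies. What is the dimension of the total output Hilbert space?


Output space = H^(tensor 14) where dim(H) = 4
dim = 4^14
= 16 (after 2 factors)
= 64 (after 3 factors)
= 256 (after 4 factors)
= 1024 (after 5 factors)
= 4096 (after 6 factors)
= 16384 (after 7 factors)
= 65536 (after 8 factors)
= 262144 (after 9 factors)
= 1048576 (after 10 factors)
= 4194304 (after 11 factors)
= 16777216 (after 12 factors)
= 67108864 (after 13 factors)
= 268435456 (after 14 factors)
= 268435456

268435456


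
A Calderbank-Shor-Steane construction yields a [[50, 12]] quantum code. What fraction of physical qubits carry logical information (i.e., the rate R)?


Code rate R = k/n
= 12/50
= 0.2400

0.2400


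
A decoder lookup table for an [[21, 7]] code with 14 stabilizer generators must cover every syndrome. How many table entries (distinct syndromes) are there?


Each stabilizer generator gives a binary (+1 or -1) measurement outcome.
With 14 independent generators:
Total syndromes = 2^14
= 16384

16384


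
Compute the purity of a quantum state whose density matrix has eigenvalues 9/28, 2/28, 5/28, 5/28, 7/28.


tr(rho^2) = sum of eigenvalues squared
= (9/28)^2 + (2/28)^2 + (5/28)^2 + (5/28)^2 + (7/28)^2
= (81 + 4 + 25 + 25 + 49) / 784
= 184/784
= 0.2347

0.2347


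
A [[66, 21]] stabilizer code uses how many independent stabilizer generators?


For an [[n,k]] stabilizer code:
Number of stabilizer generators = n - k
= 66 - 21
= 45

45


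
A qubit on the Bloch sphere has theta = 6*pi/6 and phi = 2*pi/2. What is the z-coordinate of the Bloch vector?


theta = 3.1416, phi = 3.1416
r_z = cos(theta) = -1.0000

-1.0000


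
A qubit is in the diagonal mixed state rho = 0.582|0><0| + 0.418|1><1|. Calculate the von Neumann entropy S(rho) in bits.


S = -p*log2(p) - (1-p)*log2(1-p)
p = 0.5820, 1-p = 0.4180
= -0.5820 * log2(0.5820) - 0.4180 * log2(0.4180)
= -(-0.4545) - (-0.5260)
= 0.9805

0.9805


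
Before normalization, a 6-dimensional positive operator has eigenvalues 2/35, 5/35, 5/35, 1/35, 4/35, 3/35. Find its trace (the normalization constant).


tr(M) = sum of eigenvalues
= 2/35 + 5/35 + 5/35 + 1/35 + 4/35 + 3/35
= 20/35
= 0.5714

0.5714


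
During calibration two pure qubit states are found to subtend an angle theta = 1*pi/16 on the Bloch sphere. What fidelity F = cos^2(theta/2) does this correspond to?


For states separated by angle theta on Bloch sphere:
F = cos^2(theta/2)
theta = 1*pi/16 = 0.1963
theta/2 = 0.0982
cos(theta/2) = 0.9952
F = 0.9904

0.9904


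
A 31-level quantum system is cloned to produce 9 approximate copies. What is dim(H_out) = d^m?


Output space = H^(tensor 9) where dim(H) = 31
dim = 31^9
= 961 (after 2 factors)
= 29791 (after 3 factors)
= 923521 (after 4 factors)
= 28629151 (after 5 factors)
= 887503681 (after 6 factors)
= 27512614111 (after 7 factors)
= 852891037441 (after 8 factors)
= 26439622160671 (after 9 factors)
= 26439622160671

26439622160671


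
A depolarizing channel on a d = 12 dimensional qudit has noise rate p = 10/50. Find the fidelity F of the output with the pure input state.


F = (1-p) + p/d
= (1 - 0.2000) + 0.2000/12
= 0.8000 + 0.0167
= 0.8167

0.8167


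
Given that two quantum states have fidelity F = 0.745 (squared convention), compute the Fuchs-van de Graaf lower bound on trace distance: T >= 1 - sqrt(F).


Fuchs-van de Graaf (squared-fidelity convention): 1 - sqrt(F) <= T <= sqrt(1 - F).
Lower bound: T >= 1 - sqrt(F)
sqrt(F) = sqrt(0.745) = 0.8631
T >= 1 - 0.8631
T >= 0.1369

0.1369


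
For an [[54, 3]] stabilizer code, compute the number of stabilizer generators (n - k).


For an [[n,k]] stabilizer code:
Number of stabilizer generators = n - k
= 54 - 3
= 51

51


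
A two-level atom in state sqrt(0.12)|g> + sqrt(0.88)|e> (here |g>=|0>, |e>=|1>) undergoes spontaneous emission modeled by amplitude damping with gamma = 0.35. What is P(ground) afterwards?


For amplitude damping with parameter gamma on state sqrt(a)|0> + sqrt(b)|1>:
alpha^2 = 0.12, beta^2 = 0.88
P(|0>) = alpha^2 + gamma * beta^2
= 0.12 + 0.35 * 0.88
= 0.12 + 0.3080
= 0.4280

0.4280


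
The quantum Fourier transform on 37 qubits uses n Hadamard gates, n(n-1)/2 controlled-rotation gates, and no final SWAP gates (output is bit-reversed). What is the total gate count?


Hadamard gates: 37
Controlled rotations: n*(n-1)/2 = 37*36/2 = 666
SWAP gates: 0 (omitted)
Total = 37 + 666
= 703

703


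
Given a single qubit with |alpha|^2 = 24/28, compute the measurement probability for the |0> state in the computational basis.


|alpha|^2 = 24/28 = 0.8571
|beta|^2 = 1 - 24/28 = 4/28 = 0.1429
P(|0>) = |alpha|^2 = 0.8571

0.8571


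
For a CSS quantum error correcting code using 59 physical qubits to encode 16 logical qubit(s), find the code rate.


Code rate R = k/n
= 16/59
= 0.2712

0.2712


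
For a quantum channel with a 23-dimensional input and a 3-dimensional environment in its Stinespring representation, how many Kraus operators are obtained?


Tracing out the environment in an orthonormal basis {|i>_E} gives Kraus operators K_i = <i|_E U |0>_E.
Number of Kraus operators = dim(H_env) = d_env
= 3

3


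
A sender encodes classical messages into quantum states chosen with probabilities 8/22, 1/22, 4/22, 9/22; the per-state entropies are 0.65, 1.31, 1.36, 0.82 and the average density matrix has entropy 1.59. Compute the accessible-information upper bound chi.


chi = S(rho) - sum_i p_i * S(rho_i)
Weighted entropy = 8/22 * 0.65 + 1/22 * 1.31 + 4/22 * 1.36 + 9/22 * 0.82
= 0.8786
chi = 1.59 - 0.8786
= 0.7114

0.7114


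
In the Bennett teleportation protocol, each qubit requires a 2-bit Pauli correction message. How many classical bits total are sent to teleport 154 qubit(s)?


Quantum teleportation requires 2 classical bits per qubit teleported.
154 qubit(s) -> 2 * 154 = 308 classical bits

308


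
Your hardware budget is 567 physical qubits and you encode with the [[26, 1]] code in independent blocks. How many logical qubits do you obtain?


Each code block uses 26 physical qubits for 1 logical qubit(s).
Number of complete blocks = floor(567 / 26) = 21
Logical qubits = 21 * 1
= 21

21


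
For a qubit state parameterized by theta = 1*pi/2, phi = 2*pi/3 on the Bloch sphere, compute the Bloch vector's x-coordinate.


theta = 1.5708, phi = 2.0944
r_x = sin(theta)*cos(phi) = 1.0000 * -0.5000
r_x = -0.5000

-0.5000


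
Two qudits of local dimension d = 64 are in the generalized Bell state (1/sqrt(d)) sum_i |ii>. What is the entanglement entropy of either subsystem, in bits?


For a maximally entangled state in d x d:
S = log2(d) = log2(64)
= 6.0000

6.0000


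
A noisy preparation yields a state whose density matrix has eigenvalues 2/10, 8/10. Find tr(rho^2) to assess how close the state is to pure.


tr(rho^2) = sum of eigenvalues squared
= (2/10)^2 + (8/10)^2
= (4 + 64) / 100
= 68/100
= 0.6800

0.6800


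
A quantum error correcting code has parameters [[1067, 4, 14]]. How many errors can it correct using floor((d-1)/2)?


Code parameters: [[1067, 4, 14]], distance d = 14.
Number of correctable errors = floor((d-1)/2)
= floor((14 - 1)/2)
= floor(13/2)
= 6

6


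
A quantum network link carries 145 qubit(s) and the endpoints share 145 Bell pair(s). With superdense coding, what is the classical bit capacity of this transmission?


Superdense coding allows 2 classical bits per shared entangled pair.
145 pair(s) -> 2 * 145 = 290 classical bits

290


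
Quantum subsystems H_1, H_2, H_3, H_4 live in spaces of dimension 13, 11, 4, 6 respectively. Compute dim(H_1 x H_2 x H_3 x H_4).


dim(H_1 x H_2 x H_3 x H_4) = 13 * 11 * 4 * 6
= 143 * 4 * 6
= 572 * 6
= 3432

3432


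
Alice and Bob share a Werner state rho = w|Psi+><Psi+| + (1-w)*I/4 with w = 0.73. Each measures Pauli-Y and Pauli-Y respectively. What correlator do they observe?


|Psi+> = (|01> + |10>)/sqrt(2)
For the pure Bell state, <Y_A Y_B> = +1 (Bell-state Pauli correlator).
The maximally-mixed part I/4 has tr(I/4 * P tensor P) = 0 for any traceless Pauli P.
So <Y_A Y_B>_rho = w * (+1) + (1 - w) * 0
= 0.73 * (+1)
= 0.7300

0.7300


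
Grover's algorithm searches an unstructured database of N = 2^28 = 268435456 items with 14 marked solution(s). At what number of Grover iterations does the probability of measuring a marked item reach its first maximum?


After j Grover iterations the success probability is P(j) = sin^2((2j+1)*theta), where sin(theta) = sqrt(k/N).
N = 2^28 = 268435456, k = 14
sin(theta) = sqrt(k/N) = 0.0002283726432
theta = arcsin(sqrt(k/N)) = 0.0002283726452 rad
P(j) reaches its first maximum when (2j+1)*theta is as close as possible to pi/2, i.e. j = round(pi/(4*theta) - 1/2).
pi/(4*theta) - 1/2 = 3438.6079
(For comparison, the common estimate pi/4 * sqrt(N/k) = 3439.1079; the exact maximiser is used here.)
Optimal iterations = 3439

3439


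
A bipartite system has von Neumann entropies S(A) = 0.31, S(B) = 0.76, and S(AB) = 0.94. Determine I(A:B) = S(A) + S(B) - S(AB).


I(A:B) = S(A) + S(B) - S(AB)
= 0.31 + 0.76 - 0.94
= 0.1300

0.1300


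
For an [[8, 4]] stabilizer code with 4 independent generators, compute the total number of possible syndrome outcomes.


Each stabilizer generator gives a binary (+1 or -1) measurement outcome.
With 4 independent generators:
Total syndromes = 2^4
= 16

16


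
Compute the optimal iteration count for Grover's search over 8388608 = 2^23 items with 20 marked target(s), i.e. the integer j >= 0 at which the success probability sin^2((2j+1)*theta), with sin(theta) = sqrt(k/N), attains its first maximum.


After j Grover iterations the success probability is P(j) = sin^2((2j+1)*theta), where sin(theta) = sqrt(k/N).
N = 2^23 = 8388608, k = 20
sin(theta) = sqrt(k/N) = 0.001544080889
theta = arcsin(sqrt(k/N)) = 0.001544081502 rad
P(j) reaches its first maximum when (2j+1)*theta is as close as possible to pi/2, i.e. j = round(pi/(4*theta) - 1/2).
pi/(4*theta) - 1/2 = 508.1507
(For comparison, the common estimate pi/4 * sqrt(N/k) = 508.6509; the exact maximiser is used here.)
Optimal iterations = 508

508


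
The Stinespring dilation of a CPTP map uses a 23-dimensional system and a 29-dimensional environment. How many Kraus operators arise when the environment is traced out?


Tracing out the environment in an orthonormal basis {|i>_E} gives Kraus operators K_i = <i|_E U |0>_E.
Number of Kraus operators = dim(H_env) = d_env
= 29

29


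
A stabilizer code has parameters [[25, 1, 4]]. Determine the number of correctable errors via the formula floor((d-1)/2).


Code parameters: [[25, 1, 4]], distance d = 4.
Number of correctable errors = floor((d-1)/2)
= floor((4 - 1)/2)
= floor(3/2)
= 1

1


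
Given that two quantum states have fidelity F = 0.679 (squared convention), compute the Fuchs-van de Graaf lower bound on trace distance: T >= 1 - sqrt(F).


Fuchs-van de Graaf (squared-fidelity convention): 1 - sqrt(F) <= T <= sqrt(1 - F).
Lower bound: T >= 1 - sqrt(F)
sqrt(F) = sqrt(0.679) = 0.8240
T >= 1 - 0.8240
T >= 0.1760

0.1760


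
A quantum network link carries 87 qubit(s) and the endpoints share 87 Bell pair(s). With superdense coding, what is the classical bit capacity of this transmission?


Superdense coding allows 2 classical bits per shared entangled pair.
87 pair(s) -> 2 * 87 = 174 classical bits

174


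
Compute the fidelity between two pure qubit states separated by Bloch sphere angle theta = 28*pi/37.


For states separated by angle theta on Bloch sphere:
F = cos^2(theta/2)
theta = 28*pi/37 = 2.3774
theta/2 = 1.1887
cos(theta/2) = 0.3729
F = 0.1390

0.1390


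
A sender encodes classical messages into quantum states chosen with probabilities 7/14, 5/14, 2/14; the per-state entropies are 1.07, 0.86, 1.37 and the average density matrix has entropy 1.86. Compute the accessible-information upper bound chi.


chi = S(rho) - sum_i p_i * S(rho_i)
Weighted entropy = 7/14 * 1.07 + 5/14 * 0.86 + 2/14 * 1.37
= 1.0379
chi = 1.86 - 1.0379
= 0.8221

0.8221


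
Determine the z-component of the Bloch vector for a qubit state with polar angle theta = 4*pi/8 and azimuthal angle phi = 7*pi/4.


theta = 1.5708, phi = 5.4978
r_z = cos(theta) = 0.0000

0.0000


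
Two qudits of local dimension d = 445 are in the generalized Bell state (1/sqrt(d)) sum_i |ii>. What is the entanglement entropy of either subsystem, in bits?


For a maximally entangled state in d x d:
S = log2(d) = log2(445)
= 8.7977

8.7977


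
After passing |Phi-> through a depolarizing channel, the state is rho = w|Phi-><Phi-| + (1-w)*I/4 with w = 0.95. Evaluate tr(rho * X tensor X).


|Phi-> = (|00> - |11>)/sqrt(2)
For the pure Bell state, <X_A X_B> = -1 (Bell-state Pauli correlator).
The maximally-mixed part I/4 has tr(I/4 * P tensor P) = 0 for any traceless Pauli P.
So <X_A X_B>_rho = w * (-1) + (1 - w) * 0
= 0.95 * (-1)
= -0.9500

-0.9500


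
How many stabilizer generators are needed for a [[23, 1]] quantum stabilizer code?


For an [[n,k]] stabilizer code:
Number of stabilizer generators = n - k
= 23 - 1
= 22

22


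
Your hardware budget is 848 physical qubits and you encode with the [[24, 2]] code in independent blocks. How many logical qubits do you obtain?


Each code block uses 24 physical qubits for 2 logical qubit(s).
Number of complete blocks = floor(848 / 24) = 35
Logical qubits = 35 * 2
= 70

70


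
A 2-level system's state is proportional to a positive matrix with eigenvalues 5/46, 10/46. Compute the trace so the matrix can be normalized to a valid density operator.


tr(M) = sum of eigenvalues
= 5/46 + 10/46
= 15/46
= 0.3261

0.3261


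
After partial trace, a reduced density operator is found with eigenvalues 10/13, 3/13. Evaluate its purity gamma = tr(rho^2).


tr(rho^2) = sum of eigenvalues squared
= (10/13)^2 + (3/13)^2
= (100 + 9) / 169
= 109/169
= 0.6450

0.6450


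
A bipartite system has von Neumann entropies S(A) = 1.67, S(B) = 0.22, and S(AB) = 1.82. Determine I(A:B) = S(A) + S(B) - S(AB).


I(A:B) = S(A) + S(B) - S(AB)
= 1.67 + 0.22 - 1.82
= 0.0700

0.0700


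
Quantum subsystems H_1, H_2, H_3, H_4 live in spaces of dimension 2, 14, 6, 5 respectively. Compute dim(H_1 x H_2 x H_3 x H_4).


dim(H_1 x H_2 x H_3 x H_4) = 2 * 14 * 6 * 5
= 28 * 6 * 5
= 168 * 5
= 840

840


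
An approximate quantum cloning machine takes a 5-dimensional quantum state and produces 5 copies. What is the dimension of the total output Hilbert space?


Output space = H^(tensor 5) where dim(H) = 5
dim = 5^5
= 25 (after 2 factors)
= 125 (after 3 factors)
= 625 (after 4 factors)
= 3125 (after 5 factors)
= 3125

3125


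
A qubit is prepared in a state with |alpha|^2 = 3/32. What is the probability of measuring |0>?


|alpha|^2 = 3/32 = 0.0938
|beta|^2 = 1 - 3/32 = 29/32 = 0.9062
P(|0>) = |alpha|^2 = 0.0938

0.0938


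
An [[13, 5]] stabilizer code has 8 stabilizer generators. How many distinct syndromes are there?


Each stabilizer generator gives a binary (+1 or -1) measurement outcome.
With 8 independent generators:
Total syndromes = 2^8
= 256

256


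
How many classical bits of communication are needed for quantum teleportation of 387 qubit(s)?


Quantum teleportation requires 2 classical bits per qubit teleported.
387 qubit(s) -> 2 * 387 = 774 classical bits

774


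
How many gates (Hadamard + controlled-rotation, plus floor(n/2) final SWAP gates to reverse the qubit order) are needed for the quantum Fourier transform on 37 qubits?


Hadamard gates: 37
Controlled rotations: n*(n-1)/2 = 37*36/2 = 666
SWAP gates: floor(n/2) = floor(37/2) = 18
Total = 37 + 666 + 18
= 721

721


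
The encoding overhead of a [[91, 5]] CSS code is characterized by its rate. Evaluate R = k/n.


Code rate R = k/n
= 5/91
= 0.0549

0.0549


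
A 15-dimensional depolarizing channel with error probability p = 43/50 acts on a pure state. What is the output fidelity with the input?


F = (1-p) + p/d
= (1 - 0.8600) + 0.8600/15
= 0.1400 + 0.0573
= 0.1973

0.1973


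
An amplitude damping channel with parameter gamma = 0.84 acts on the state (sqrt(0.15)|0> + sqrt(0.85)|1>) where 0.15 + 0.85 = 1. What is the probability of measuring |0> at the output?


For amplitude damping with parameter gamma on state sqrt(a)|0> + sqrt(b)|1>:
alpha^2 = 0.15, beta^2 = 0.85
P(|0>) = alpha^2 + gamma * beta^2
= 0.15 + 0.84 * 0.85
= 0.15 + 0.7140
= 0.8640

0.8640


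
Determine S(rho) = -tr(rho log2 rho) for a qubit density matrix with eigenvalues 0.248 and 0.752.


S = -p*log2(p) - (1-p)*log2(1-p)
p = 0.2480, 1-p = 0.7520
= -0.2480 * log2(0.2480) - 0.7520 * log2(0.7520)
= -(-0.4989) - (-0.3092)
= 0.8081

0.8081


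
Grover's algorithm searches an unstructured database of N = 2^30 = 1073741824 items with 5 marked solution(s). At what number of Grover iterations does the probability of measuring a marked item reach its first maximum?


After j Grover iterations the success probability is P(j) = sin^2((2j+1)*theta), where sin(theta) = sqrt(k/N).
N = 2^30 = 1073741824, k = 5
sin(theta) = sqrt(k/N) = 6.82393792e-05
theta = arcsin(sqrt(k/N)) = 6.823937925e-05 rad
P(j) reaches its first maximum when (2j+1)*theta is as close as possible to pi/2, i.e. j = round(pi/(4*theta) - 1/2).
pi/(4*theta) - 1/2 = 11508.9564
(For comparison, the common estimate pi/4 * sqrt(N/k) = 11509.4565; the exact maximiser is used here.)
Optimal iterations = 11509

11509


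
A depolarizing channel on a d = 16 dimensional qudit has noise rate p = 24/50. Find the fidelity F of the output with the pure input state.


F = (1-p) + p/d
= (1 - 0.4800) + 0.4800/16
= 0.5200 + 0.0300
= 0.5500

0.5500


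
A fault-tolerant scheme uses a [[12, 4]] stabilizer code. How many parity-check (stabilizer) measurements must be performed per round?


For an [[n,k]] stabilizer code:
Number of stabilizer generators = n - k
= 12 - 4
= 8

8
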